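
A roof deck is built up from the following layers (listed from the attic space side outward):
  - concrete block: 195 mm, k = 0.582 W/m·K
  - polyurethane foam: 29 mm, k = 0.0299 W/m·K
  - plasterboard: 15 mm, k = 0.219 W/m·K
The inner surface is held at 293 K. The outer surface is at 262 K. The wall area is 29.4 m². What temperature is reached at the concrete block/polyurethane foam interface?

Series thermal resistances:
R_concrete block = L/(kA) = 0.195/(0.582×29.4) = 0.0114 K/W
R_polyurethane foam = L/(kA) = 0.029/(0.0299×29.4) = 0.03299 K/W
R_plasterboard = L/(kA) = 0.015/(0.219×29.4) = 0.00233 K/W
R_total = 0.04672 K/W;  Q = ΔT/R_total = 31/0.04672 = 663.6 W
T_interface = T_inner − Q·ΣR(inner→interface) = 293 − 664×0.0114

T ≈ 285 K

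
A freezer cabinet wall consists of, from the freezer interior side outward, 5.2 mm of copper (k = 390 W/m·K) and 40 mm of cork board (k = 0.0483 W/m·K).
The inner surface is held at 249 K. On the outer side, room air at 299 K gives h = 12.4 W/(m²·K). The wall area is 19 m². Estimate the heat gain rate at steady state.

Series thermal resistances:
R_copper = L/(kA) = 0.0052/(390×19) = 7.018×10^-7 K/W
R_cork board = L/(kA) = 0.04/(0.0483×19) = 0.04359 K/W
R_outer film = 1/(h_o·A) = 1/(12.4×19) = 0.004244 K/W
R_total = 0.04783 K/W
Q = ΔT / R_total = 50 / 0.04783

Q ≈ 1050 W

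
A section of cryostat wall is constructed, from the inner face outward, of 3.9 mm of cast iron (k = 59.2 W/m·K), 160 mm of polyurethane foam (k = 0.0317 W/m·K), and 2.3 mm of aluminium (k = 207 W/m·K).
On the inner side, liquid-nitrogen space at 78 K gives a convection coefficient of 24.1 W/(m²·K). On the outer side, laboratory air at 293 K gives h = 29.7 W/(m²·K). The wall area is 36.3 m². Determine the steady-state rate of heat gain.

Q ≈ 1520 W

Thermal resistances in series:
R_inner film = 1/(h_i·A) = 1/(24.1×36.3) = 0.001143 K/W
R_cast iron = L/(kA) = 0.0039/(59.2×36.3) = 1.815×10^-6 K/W
R_polyurethane foam = L/(kA) = 0.16/(0.0317×36.3) = 0.139 K/W
R_aluminium = L/(kA) = 0.0023/(207×36.3) = 3.061×10^-7 K/W
R_outer film = 1/(h_o·A) = 1/(29.7×36.3) = 9.275×10^-4 K/W
R_total = 0.1411 K/W
Q = ΔT / R_total = 215 / 0.1411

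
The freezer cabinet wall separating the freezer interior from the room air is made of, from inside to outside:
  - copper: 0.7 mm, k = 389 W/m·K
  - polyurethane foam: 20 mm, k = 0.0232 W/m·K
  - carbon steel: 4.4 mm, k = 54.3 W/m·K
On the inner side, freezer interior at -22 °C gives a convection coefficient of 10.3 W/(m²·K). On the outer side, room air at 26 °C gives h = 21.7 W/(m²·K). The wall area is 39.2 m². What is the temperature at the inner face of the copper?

T ≈ -17.4 °C

Treating each layer as a thermal resistance in series:
R_inner film = 1/(h_i·A) = 1/(10.3×39.2) = 0.002477 K/W
R_copper = L/(kA) = 0.0007/(389×39.2) = 4.591×10^-8 K/W
R_polyurethane foam = L/(kA) = 0.02/(0.0232×39.2) = 0.02199 K/W
R_carbon steel = L/(kA) = 0.0044/(54.3×39.2) = 2.067×10^-6 K/W
R_outer film = 1/(h_o·A) = 1/(21.7×39.2) = 0.001176 K/W
R_total = 0.02565 K/W;  Q = ΔT/R_total = 48/0.02565 = 1872 W
T_interface = T_inner + Q·ΣR(inner→interface) = -22 + 1870×0.002477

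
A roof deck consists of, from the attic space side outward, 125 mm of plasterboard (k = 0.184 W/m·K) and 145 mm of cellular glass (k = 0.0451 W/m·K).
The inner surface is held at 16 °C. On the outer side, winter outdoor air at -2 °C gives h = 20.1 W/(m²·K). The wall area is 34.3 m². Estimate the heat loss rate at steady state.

Model the wall as resistances in series:
R_plasterboard = L/(kA) = 0.125/(0.184×34.3) = 0.01981 K/W
R_cellular glass = L/(kA) = 0.145/(0.0451×34.3) = 0.09373 K/W
R_outer film = 1/(h_o·A) = 1/(20.1×34.3) = 0.00145 K/W
R_total = 0.115 K/W
Q = ΔT / R_total = 18 / 0.115

Q ≈ 157 W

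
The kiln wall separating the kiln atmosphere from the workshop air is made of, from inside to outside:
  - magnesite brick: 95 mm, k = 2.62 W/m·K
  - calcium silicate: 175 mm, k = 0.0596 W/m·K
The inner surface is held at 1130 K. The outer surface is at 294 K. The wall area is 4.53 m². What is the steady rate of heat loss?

Q ≈ 1270 W

Series thermal resistances:
R_magnesite brick = L/(kA) = 0.095/(2.62×4.53) = 0.008004 K/W
R_calcium silicate = L/(kA) = 0.175/(0.0596×4.53) = 0.6482 K/W
R_total = 0.6562 K/W
Q = ΔT / R_total = 836 / 0.6562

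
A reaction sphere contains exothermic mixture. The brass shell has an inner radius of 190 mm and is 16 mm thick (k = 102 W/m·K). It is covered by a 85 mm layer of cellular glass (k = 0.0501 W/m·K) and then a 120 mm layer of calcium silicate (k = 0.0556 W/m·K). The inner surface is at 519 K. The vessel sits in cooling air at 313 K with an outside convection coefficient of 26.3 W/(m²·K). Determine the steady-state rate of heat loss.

Q ≈ 55.6 W

Spherical conduction: R = (1/r_in − 1/r_out)/(4πk) per layer; series-sum.
R_brass shell = (1/0.19 − 1/0.206)/(4π×102) = 3.189×10^-4 K/W
R_cellular glass = (1/0.206 − 1/0.291)/(4π×0.0501) = 2.252 K/W
R_calcium silicate = (1/0.291 − 1/0.411)/(4π×0.0556) = 1.436 K/W
R_outer film = 1/(h·4πr_o²) = 1/(26.3×4π×0.411²) = 0.01791 K/W
R_total = 3.706 K/W
Q = ΔT/R_total = 206/3.706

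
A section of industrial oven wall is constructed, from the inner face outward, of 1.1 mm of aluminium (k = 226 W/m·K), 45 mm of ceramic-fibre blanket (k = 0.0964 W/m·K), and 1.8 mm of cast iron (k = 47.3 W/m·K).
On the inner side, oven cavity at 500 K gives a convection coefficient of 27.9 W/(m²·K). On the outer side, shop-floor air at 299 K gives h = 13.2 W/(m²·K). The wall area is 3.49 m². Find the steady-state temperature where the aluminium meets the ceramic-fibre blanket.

T ≈ 488 K

Using the resistance-network approach (series):
R_inner film = 1/(h_i·A) = 1/(27.9×3.49) = 0.01027 K/W
R_aluminium = L/(kA) = 0.0011/(226×3.49) = 1.395×10^-6 K/W
R_ceramic-fibre blanket = L/(kA) = 0.045/(0.0964×3.49) = 0.1338 K/W
R_cast iron = L/(kA) = 0.0018/(47.3×3.49) = 1.09×10^-5 K/W
R_outer film = 1/(h_o·A) = 1/(13.2×3.49) = 0.02171 K/W
R_total = 0.1657 K/W;  Q = ΔT/R_total = 201/0.1657 = 1213 W
T_interface = T_inner − Q·ΣR(inner→interface) = 500 − 1210×0.01027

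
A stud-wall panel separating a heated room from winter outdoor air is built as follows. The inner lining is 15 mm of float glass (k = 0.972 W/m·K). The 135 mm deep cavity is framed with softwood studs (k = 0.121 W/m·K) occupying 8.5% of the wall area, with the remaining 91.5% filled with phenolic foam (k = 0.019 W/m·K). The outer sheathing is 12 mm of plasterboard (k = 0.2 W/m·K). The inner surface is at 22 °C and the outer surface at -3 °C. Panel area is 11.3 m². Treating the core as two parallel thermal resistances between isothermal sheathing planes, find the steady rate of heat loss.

Sheathing layers in series; stud and cavity paths in parallel between them.
R_inner = 0.015/(0.972×11.3) = 0.001366 K/W
R_stud  = 0.135/(0.121×0.085×11.3) = 1.162 K/W
R_cav   = 0.135/(0.019×0.915×11.3) = 0.6872 K/W
1/R_core = 1/R_stud + 1/R_cav → R_core = 0.4318 K/W
R_outer = 0.012/(0.2×11.3) = 0.00531 K/W
R_total = 0.4384 K/W
Q = ΔT/R_total = 25/0.4384

Q ≈ 57 W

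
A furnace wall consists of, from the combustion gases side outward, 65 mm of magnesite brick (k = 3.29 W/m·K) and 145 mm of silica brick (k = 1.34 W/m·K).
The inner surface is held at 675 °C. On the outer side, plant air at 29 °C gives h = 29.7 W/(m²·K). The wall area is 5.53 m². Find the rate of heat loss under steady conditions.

Using the resistance-network approach (series):
R_magnesite brick = L/(kA) = 0.065/(3.29×5.53) = 0.003573 K/W
R_silica brick = L/(kA) = 0.145/(1.34×5.53) = 0.01957 K/W
R_outer film = 1/(h_o·A) = 1/(29.7×5.53) = 0.006089 K/W
R_total = 0.02923 K/W
Q = ΔT / R_total = 646 / 0.02923

Q ≈ 22100 W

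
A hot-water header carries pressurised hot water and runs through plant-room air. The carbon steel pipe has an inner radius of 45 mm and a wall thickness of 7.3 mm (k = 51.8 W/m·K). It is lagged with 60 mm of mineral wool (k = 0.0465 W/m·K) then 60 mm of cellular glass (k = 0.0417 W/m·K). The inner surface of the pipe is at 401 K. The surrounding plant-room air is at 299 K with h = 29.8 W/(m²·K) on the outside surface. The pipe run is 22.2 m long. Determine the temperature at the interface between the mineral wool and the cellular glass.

T ≈ 339 K

Cylindrical conduction, so R = ln(r₂/r₁)/(2πkL) per layer, in series:
R_carbon steel pipe wall = ln(52.3/45)/(2π×51.8×22.2) = 2.081×10^-5 K/W
R_mineral wool = ln(112.3/52.3)/(2π×0.0465×22.2) = 0.1178 K/W
R_cellular glass = ln(172.3/112.3)/(2π×0.0417×22.2) = 0.07359 K/W
R_outer film = 1/(h_o·2πr_oL) = 1/(29.8×2π×0.1723×22.2) = 0.001396 K/W
R_total = 0.1928 K/W
Q = ΔT/R_total = 102/0.1928
Q = 529 W
T_interface = T_inner − Q·ΣR(inner→interface) = 401 − 529×0.1178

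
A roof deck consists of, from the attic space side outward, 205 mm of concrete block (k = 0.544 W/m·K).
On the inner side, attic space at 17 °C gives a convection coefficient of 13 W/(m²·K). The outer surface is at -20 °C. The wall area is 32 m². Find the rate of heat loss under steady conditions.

Thermal resistances in series:
R_inner film = 1/(h_i·A) = 1/(13×32) = 0.002404 K/W
R_concrete block = L/(kA) = 0.205/(0.544×32) = 0.01178 K/W
R_total = 0.01418 K/W
Q = ΔT / R_total = 37 / 0.01418

Q ≈ 2610 W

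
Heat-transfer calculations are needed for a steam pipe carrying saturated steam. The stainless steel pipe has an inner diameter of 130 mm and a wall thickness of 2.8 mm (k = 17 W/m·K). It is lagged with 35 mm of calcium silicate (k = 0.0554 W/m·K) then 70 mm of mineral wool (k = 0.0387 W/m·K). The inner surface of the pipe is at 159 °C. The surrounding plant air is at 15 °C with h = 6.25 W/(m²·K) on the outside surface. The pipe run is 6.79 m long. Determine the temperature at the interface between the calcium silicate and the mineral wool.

T ≈ 109 °C

For a radial system each layer contributes R = ln(r_out/r_in)/(2πkL); films add R = 1/(hA).
R_stainless steel pipe wall = ln(67.8/65)/(2π×17×6.79) = 5.815×10^-5 K/W
R_calcium silicate = ln(102.8/67.8)/(2π×0.0554×6.79) = 0.1761 K/W
R_mineral wool = ln(172.8/102.8)/(2π×0.0387×6.79) = 0.3146 K/W
R_outer film = 1/(h_o·2πr_oL) = 1/(6.25×2π×0.1728×6.79) = 0.0217 K/W
R_total = 0.5124 K/W
Q = ΔT/R_total = 144/0.5124
Q = 281 W
T_interface = T_inner − Q·ΣR(inner→interface) = 159 − 281×0.1762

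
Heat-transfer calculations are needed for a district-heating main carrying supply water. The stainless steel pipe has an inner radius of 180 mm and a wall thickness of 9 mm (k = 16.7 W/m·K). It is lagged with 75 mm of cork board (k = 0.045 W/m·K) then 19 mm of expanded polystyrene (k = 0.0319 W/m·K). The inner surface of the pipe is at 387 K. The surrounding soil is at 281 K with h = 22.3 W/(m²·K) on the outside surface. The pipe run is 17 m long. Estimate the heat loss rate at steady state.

Cylindrical conduction, so R = ln(r₂/r₁)/(2πkL) per layer, in series:
R_stainless steel pipe wall = ln(189/180)/(2π×16.7×17) = 2.735×10^-5 K/W
R_cork board = ln(264/189)/(2π×0.045×17) = 0.06953 K/W
R_expanded polystyrene = ln(283/264)/(2π×0.0319×17) = 0.0204 K/W
R_outer film = 1/(h_o·2πr_oL) = 1/(22.3×2π×0.283×17) = 0.001483 K/W
R_total = 0.09144 K/W
Q = ΔT/R_total = 106/0.09144

Q ≈ 1160 W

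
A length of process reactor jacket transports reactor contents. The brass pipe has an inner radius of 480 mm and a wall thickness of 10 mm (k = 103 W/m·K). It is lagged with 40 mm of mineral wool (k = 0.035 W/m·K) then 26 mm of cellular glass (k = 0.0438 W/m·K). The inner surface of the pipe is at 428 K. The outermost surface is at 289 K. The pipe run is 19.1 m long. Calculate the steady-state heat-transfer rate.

Q ≈ 5000 W

For a radial system each layer contributes R = ln(r_out/r_in)/(2πkL); films add R = 1/(hA).
R_brass pipe wall = ln(490/480)/(2π×103×19.1) = 1.668×10^-6 K/W
R_mineral wool = ln(530/490)/(2π×0.035×19.1) = 0.01868 K/W
R_cellular glass = ln(556/530)/(2π×0.0438×19.1) = 0.009111 K/W
R_total = 0.0278 K/W
Q = ΔT/R_total = 139/0.0278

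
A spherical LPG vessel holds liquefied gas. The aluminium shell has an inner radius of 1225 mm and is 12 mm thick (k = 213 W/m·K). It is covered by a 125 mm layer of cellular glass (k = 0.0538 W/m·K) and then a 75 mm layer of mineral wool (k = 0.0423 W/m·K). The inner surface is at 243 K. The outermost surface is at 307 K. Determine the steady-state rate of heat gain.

For a spherical shell R = (1/r₁ − 1/r₂)/(4πk); film R = 1/(h·4πr²). In series:
R_aluminium shell = (1/1.225 − 1/1.237)/(4π×213) = 2.959×10^-6 K/W
R_cellular glass = (1/1.237 − 1/1.362)/(4π×0.0538) = 0.1097 K/W
R_mineral wool = (1/1.362 − 1/1.437)/(4π×0.0423) = 0.07209 K/W
R_total = 0.1818 K/W
Q = ΔT/R_total = 64/0.1818

Q ≈ 352 W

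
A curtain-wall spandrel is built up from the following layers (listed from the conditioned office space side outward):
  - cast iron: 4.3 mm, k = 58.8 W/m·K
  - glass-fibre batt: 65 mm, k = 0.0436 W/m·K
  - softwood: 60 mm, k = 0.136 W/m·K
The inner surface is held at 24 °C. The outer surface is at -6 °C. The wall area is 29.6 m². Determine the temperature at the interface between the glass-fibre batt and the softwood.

T ≈ 0.85 °C

Treating each layer as a thermal resistance in series:
R_cast iron = L/(kA) = 0.0043/(58.8×29.6) = 2.471×10^-6 K/W
R_glass-fibre batt = L/(kA) = 0.065/(0.0436×29.6) = 0.05037 K/W
R_softwood = L/(kA) = 0.06/(0.136×29.6) = 0.0149 K/W
R_total = 0.06527 K/W;  Q = ΔT/R_total = 30/0.06527 = 459.6 W
T_interface = T_inner − Q·ΣR(inner→interface) = 24 − 460×0.05037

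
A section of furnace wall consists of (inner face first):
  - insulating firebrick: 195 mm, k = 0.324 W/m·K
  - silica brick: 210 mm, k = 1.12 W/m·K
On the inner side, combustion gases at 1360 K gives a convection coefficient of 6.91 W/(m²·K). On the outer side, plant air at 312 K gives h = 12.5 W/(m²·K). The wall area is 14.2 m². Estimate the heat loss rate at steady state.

Series thermal resistances:
R_inner film = 1/(h_i·A) = 1/(6.91×14.2) = 0.01019 K/W
R_insulating firebrick = L/(kA) = 0.195/(0.324×14.2) = 0.04238 K/W
R_silica brick = L/(kA) = 0.21/(1.12×14.2) = 0.0132 K/W
R_outer film = 1/(h_o·A) = 1/(12.5×14.2) = 0.005634 K/W
R_total = 0.07141 K/W
Q = ΔT / R_total = 1048 / 0.07141

Q ≈ 14700 W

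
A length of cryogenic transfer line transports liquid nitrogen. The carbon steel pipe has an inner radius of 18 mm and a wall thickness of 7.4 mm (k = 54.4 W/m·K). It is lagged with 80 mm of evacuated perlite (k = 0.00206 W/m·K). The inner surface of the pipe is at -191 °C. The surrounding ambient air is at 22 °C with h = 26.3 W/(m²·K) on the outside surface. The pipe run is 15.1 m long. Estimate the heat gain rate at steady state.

Q ≈ 29.2 W

For a radial system each layer contributes R = ln(r_out/r_in)/(2πkL); films add R = 1/(hA).
R_carbon steel pipe wall = ln(25.4/18)/(2π×54.4×15.1) = 6.672×10^-5 K/W
R_evacuated perlite = ln(105.4/25.4)/(2π×0.00206×15.1) = 7.281 K/W
R_outer film = 1/(h_o·2πr_oL) = 1/(26.3×2π×0.1054×15.1) = 0.003802 K/W
R_total = 7.285 K/W
Q = ΔT/R_total = 213/7.285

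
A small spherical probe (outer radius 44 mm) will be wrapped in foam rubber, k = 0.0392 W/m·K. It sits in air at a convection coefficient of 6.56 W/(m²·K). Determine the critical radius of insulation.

r_cr ≈ 12 mm

For a sphere r_cr = 2k/h = 2×0.0392/6.56
r_cr = 12 mm; since the bare radius (44 mm) is above r_cr, any added insulation will reduce heat loss.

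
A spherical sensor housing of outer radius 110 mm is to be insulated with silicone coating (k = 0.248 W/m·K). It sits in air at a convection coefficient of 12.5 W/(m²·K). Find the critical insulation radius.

r_cr ≈ 39.7 mm

For a sphere r_cr = 2k/h = 2×0.248/12.5
r_cr = 39.7 mm; since the bare radius (110 mm) is above r_cr, any added insulation will reduce heat loss.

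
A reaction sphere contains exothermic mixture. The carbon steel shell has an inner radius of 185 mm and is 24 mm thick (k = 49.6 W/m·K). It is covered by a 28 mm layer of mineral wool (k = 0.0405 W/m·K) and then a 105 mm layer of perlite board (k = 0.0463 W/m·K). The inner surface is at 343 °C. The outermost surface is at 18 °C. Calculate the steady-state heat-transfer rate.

Q ≈ 97.4 W

Spherical conduction: R = (1/r_in − 1/r_out)/(4πk) per layer; series-sum.
R_carbon steel shell = (1/0.185 − 1/0.209)/(4π×49.6) = 9.959×10^-4 K/W
R_mineral wool = (1/0.209 − 1/0.237)/(4π×0.0405) = 1.111 K/W
R_perlite board = (1/0.237 − 1/0.342)/(4π×0.0463) = 2.227 K/W
R_total = 3.338 K/W
Q = ΔT/R_total = 325/3.338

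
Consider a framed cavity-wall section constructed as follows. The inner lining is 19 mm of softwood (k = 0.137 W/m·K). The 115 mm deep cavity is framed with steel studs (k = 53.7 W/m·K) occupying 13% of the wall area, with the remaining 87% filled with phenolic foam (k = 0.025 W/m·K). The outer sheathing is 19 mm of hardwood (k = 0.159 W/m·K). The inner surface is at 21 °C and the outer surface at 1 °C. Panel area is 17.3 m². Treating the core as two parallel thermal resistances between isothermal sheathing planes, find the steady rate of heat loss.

Q ≈ 1260 W

Sheathing layers in series; stud and cavity paths in parallel between them.
R_inner = 0.019/(0.137×17.3) = 0.008017 K/W
R_stud  = 0.115/(53.7×0.13×17.3) = 9.522×10^-4 K/W
R_cav   = 0.115/(0.025×0.87×17.3) = 0.3056 K/W
1/R_core = 1/R_stud + 1/R_cav → R_core = 9.493×10^-4 K/W
R_outer = 0.019/(0.159×17.3) = 0.006907 K/W
R_total = 0.01587 K/W
Q = ΔT/R_total = 20/0.01587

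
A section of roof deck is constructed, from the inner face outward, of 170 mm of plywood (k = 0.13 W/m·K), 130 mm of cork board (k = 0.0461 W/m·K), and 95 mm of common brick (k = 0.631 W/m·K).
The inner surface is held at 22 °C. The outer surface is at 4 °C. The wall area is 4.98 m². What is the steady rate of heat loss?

Q ≈ 21 W

Using the resistance-network approach (series):
R_plywood = L/(kA) = 0.17/(0.13×4.98) = 0.2626 K/W
R_cork board = L/(kA) = 0.13/(0.0461×4.98) = 0.5663 K/W
R_common brick = L/(kA) = 0.095/(0.631×4.98) = 0.03023 K/W
R_total = 0.8591 K/W
Q = ΔT / R_total = 18 / 0.8591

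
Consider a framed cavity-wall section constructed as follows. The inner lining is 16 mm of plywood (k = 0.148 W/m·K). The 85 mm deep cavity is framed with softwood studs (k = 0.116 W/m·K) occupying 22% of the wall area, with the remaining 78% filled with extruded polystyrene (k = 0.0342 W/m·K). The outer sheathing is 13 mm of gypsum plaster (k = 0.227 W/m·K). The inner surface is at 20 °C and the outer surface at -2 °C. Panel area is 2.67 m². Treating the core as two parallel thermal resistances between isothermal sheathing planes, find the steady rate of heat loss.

Sheathing layers in series; stud and cavity paths in parallel between them.
R_inner = 0.016/(0.148×2.67) = 0.04049 K/W
R_stud  = 0.085/(0.116×0.22×2.67) = 1.247 K/W
R_cav   = 0.085/(0.0342×0.78×2.67) = 1.193 K/W
1/R_core = 1/R_stud + 1/R_cav → R_core = 0.6099 K/W
R_outer = 0.013/(0.227×2.67) = 0.02145 K/W
R_total = 0.6719 K/W
Q = ΔT/R_total = 22/0.6719

Q ≈ 32.7 W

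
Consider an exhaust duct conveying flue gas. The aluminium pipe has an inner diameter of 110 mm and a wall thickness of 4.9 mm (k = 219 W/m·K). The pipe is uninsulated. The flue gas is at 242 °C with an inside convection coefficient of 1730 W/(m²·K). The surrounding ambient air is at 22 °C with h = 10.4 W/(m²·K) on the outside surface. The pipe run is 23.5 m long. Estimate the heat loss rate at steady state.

Q ≈ 20100 W

For a radial system each layer contributes R = ln(r_out/r_in)/(2πkL); films add R = 1/(hA).
R_inner film = 1/(h_i·2πr₁L) = 1/(1730×2π×0.055×23.5) = 7.118×10^-5 K/W
R_aluminium pipe wall = ln(59.9/55)/(2π×219×23.5) = 2.639×10^-6 K/W
R_outer film = 1/(h_o·2πr_oL) = 1/(10.4×2π×0.0599×23.5) = 0.01087 K/W
R_total = 0.01095 K/W
Q = ΔT/R_total = 220/0.01095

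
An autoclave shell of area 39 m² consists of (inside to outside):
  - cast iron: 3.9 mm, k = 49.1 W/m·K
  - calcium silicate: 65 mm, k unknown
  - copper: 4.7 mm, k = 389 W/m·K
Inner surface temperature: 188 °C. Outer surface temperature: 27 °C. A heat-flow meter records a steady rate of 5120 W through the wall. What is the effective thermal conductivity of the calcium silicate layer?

k ≈ 0.053 W/(m·K)

Thermal resistances in series:
R_cast iron = L/(kA) = 0.0039/(49.1×39) = 2.037×10^-6 K/W
R_copper = L/(kA) = 0.0047/(389×39) = 3.098×10^-7 K/W
Sum of known resistances R_other = 2.346×10^-6 K/W
Total R = ΔT/Q = 161/5120 = 0.03145 K/W
R_calcium silicate = R_total − R_other = 0.03144 K/W
k = L/(R·A) = 0.065/(0.03144×39)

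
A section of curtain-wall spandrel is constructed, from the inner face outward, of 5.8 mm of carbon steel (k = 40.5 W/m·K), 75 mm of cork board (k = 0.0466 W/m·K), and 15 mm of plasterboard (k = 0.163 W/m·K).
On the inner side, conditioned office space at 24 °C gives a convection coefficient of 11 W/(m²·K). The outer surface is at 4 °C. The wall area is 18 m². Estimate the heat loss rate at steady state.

Using the resistance-network approach (series):
R_inner film = 1/(h_i·A) = 1/(11×18) = 0.005051 K/W
R_carbon steel = L/(kA) = 0.0058/(40.5×18) = 7.956×10^-6 K/W
R_cork board = L/(kA) = 0.075/(0.0466×18) = 0.08941 K/W
R_plasterboard = L/(kA) = 0.015/(0.163×18) = 0.005112 K/W
R_total = 0.09958 K/W
Q = ΔT / R_total = 20 / 0.09958

Q ≈ 201 W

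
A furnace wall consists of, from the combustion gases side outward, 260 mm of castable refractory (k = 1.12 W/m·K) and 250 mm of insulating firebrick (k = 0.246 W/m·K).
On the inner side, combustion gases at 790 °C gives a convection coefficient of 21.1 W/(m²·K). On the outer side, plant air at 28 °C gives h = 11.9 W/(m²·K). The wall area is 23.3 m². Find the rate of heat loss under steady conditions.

Using the resistance-network approach (series):
R_inner film = 1/(h_i·A) = 1/(21.1×23.3) = 0.002034 K/W
R_castable refractory = L/(kA) = 0.26/(1.12×23.3) = 0.009963 K/W
R_insulating firebrick = L/(kA) = 0.25/(0.246×23.3) = 0.04362 K/W
R_outer film = 1/(h_o·A) = 1/(11.9×23.3) = 0.003607 K/W
R_total = 0.05922 K/W
Q = ΔT / R_total = 762 / 0.05922

Q ≈ 12900 W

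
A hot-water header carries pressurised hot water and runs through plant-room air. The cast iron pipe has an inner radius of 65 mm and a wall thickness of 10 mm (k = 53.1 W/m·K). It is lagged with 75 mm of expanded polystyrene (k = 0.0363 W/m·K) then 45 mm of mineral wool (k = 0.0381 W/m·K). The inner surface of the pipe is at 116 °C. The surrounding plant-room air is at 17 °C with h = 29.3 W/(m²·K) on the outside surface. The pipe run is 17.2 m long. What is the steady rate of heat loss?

Q ≈ 409 W

Radial resistances (cylindrical: R_cond = ln(r_o/r_i)/(2πkL), R_conv = 1/(h·2πrL)):
R_cast iron pipe wall = ln(75/65)/(2π×53.1×17.2) = 2.494×10^-5 K/W
R_expanded polystyrene = ln(150/75)/(2π×0.0363×17.2) = 0.1767 K/W
R_mineral wool = ln(195/150)/(2π×0.0381×17.2) = 0.06372 K/W
R_outer film = 1/(h_o·2πr_oL) = 1/(29.3×2π×0.195×17.2) = 0.00162 K/W
R_total = 0.2421 K/W
Q = ΔT/R_total = 99/0.2421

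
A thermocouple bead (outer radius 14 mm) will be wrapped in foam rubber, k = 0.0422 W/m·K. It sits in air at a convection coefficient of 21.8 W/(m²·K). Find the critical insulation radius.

r_cr ≈ 3.87 mm

For a sphere r_cr = 2k/h = 2×0.0422/21.8
r_cr = 3.87 mm; since the bare radius (14 mm) is above r_cr, any added insulation will reduce heat loss.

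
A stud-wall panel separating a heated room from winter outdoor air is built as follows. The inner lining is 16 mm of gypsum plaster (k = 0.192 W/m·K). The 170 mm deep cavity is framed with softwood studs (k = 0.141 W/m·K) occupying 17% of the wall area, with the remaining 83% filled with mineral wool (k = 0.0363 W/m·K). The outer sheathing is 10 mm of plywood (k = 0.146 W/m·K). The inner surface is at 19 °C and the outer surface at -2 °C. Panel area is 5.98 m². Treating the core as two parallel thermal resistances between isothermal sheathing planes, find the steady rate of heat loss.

Sheathing layers in series; stud and cavity paths in parallel between them.
R_inner = 0.016/(0.192×5.98) = 0.01394 K/W
R_stud  = 0.17/(0.141×0.17×5.98) = 1.186 K/W
R_cav   = 0.17/(0.0363×0.83×5.98) = 0.9435 K/W
1/R_core = 1/R_stud + 1/R_cav → R_core = 0.5255 K/W
R_outer = 0.01/(0.146×5.98) = 0.01145 K/W
R_total = 0.5509 K/W
Q = ΔT/R_total = 21/0.5509

Q ≈ 38.1 W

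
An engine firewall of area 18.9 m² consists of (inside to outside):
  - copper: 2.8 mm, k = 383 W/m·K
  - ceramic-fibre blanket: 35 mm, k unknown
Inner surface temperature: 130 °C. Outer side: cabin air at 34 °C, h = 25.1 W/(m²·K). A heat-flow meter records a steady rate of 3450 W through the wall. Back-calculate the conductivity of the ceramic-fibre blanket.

Using the resistance-network approach (series):
R_copper = L/(kA) = 0.0028/(383×18.9) = 3.868×10^-7 K/W
R_outer film = 1/(h_o·A) = 1/(25.1×18.9) = 0.002108 K/W
Sum of known resistances R_other = 0.002108 K/W
Total R = ΔT/Q = 96/3450 = 0.02783 K/W
R_ceramic-fibre blanket = R_total − R_other = 0.02572 K/W
k = L/(R·A) = 0.035/(0.02572×18.9)

k ≈ 0.072 W/(m·K)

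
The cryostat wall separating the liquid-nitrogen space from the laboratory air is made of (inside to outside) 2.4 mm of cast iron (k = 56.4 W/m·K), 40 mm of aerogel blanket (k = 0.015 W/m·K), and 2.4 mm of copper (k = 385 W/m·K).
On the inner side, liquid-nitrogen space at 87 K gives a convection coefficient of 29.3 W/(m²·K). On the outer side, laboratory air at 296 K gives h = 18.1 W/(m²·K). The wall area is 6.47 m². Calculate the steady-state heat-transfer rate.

Q ≈ 491 W

Treating each layer as a thermal resistance in series:
R_inner film = 1/(h_i·A) = 1/(29.3×6.47) = 0.005275 K/W
R_cast iron = L/(kA) = 0.0024/(56.4×6.47) = 6.577×10^-6 K/W
R_aerogel blanket = L/(kA) = 0.04/(0.015×6.47) = 0.4122 K/W
R_copper = L/(kA) = 0.0024/(385×6.47) = 9.635×10^-7 K/W
R_outer film = 1/(h_o·A) = 1/(18.1×6.47) = 0.008539 K/W
R_total = 0.426 K/W
Q = ΔT / R_total = 209 / 0.426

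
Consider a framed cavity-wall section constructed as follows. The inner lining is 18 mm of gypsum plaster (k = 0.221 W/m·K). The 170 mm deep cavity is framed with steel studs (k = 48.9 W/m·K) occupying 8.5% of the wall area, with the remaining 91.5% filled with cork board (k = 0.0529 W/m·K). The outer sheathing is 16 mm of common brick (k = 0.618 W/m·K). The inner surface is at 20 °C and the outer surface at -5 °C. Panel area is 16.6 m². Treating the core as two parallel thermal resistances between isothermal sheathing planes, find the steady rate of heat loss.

Sheathing layers in series; stud and cavity paths in parallel between them.
R_inner = 0.018/(0.221×16.6) = 0.004907 K/W
R_stud  = 0.17/(48.9×0.085×16.6) = 0.002464 K/W
R_cav   = 0.17/(0.0529×0.915×16.6) = 0.2116 K/W
1/R_core = 1/R_stud + 1/R_cav → R_core = 0.002435 K/W
R_outer = 0.016/(0.618×16.6) = 0.00156 K/W
R_total = 0.008902 K/W
Q = ΔT/R_total = 25/0.008902

Q ≈ 2810 W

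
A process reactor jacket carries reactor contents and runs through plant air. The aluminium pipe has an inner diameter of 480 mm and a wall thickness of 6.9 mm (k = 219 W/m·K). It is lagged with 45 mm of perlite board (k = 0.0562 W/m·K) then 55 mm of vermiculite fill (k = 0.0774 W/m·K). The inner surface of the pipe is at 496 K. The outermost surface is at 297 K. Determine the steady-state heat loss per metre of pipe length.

q′ ≈ 240 W/m

Radial resistances (cylindrical: R_cond = ln(r_o/r_i)/(2πkL), R_conv = 1/(h·2πrL)):
R_aluminium pipe wall = ln(246.9/240)/(2π×219×1) = 2.06×10^-5 K/W
R_perlite board = ln(291.9/246.9)/(2π×0.0562×1) = 0.4741 K/W
R_vermiculite fill = ln(346.9/291.9)/(2π×0.0774×1) = 0.355 K/W
R_total = 0.8291 K/W
Q = ΔT/R_total = 199/0.8291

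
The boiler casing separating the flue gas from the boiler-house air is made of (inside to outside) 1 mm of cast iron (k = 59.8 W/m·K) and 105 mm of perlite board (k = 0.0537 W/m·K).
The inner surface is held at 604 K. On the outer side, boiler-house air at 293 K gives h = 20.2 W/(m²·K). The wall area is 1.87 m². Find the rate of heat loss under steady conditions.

Q ≈ 290 W

Model the wall as resistances in series:
R_cast iron = L/(kA) = 0.001/(59.8×1.87) = 8.942×10^-6 K/W
R_perlite board = L/(kA) = 0.105/(0.0537×1.87) = 1.046 K/W
R_outer film = 1/(h_o·A) = 1/(20.2×1.87) = 0.02647 K/W
R_total = 1.072 K/W
Q = ΔT / R_total = 311 / 1.072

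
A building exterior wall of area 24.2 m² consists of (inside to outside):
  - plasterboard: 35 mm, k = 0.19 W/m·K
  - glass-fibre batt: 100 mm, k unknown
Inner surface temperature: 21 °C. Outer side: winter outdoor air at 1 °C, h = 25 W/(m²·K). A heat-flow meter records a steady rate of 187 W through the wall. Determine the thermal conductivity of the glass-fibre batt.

Thermal resistances in series:
R_plasterboard = L/(kA) = 0.035/(0.19×24.2) = 0.007612 K/W
R_outer film = 1/(h_o·A) = 1/(25×24.2) = 0.001653 K/W
Sum of known resistances R_other = 0.009265 K/W
Total R = ΔT/Q = 20/187 = 0.107 K/W
R_glass-fibre batt = R_total − R_other = 0.09769 K/W
k = L/(R·A) = 0.1/(0.09769×24.2)

k ≈ 0.0423 W/(m·K)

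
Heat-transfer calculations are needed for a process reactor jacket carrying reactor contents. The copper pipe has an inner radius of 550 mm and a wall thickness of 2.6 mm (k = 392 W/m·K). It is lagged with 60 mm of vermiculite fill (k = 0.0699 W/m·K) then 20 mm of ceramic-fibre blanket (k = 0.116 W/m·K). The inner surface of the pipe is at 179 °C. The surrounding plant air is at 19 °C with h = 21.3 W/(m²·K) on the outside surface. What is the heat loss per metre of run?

q′ ≈ 551 W/m

Per-layer cylindrical resistances, series-summed:
R_copper pipe wall = ln(552.6/550)/(2π×392×1) = 1.915×10^-6 K/W
R_vermiculite fill = ln(612.6/552.6)/(2π×0.0699×1) = 0.2347 K/W
R_ceramic-fibre blanket = ln(632.6/612.6)/(2π×0.116×1) = 0.04408 K/W
R_outer film = 1/(h_o·2πr_oL) = 1/(21.3×2π×0.6326×1) = 0.01181 K/W
R_total = 0.2906 K/W
Q = ΔT/R_total = 160/0.2906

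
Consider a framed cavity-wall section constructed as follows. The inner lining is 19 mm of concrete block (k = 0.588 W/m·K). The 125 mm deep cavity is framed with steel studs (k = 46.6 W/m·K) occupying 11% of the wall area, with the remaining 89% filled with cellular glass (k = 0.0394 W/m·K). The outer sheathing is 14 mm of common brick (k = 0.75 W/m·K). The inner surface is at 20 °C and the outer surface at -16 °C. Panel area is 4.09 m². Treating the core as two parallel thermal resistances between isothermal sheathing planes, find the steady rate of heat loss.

Q ≈ 1960 W

Sheathing layers in series; stud and cavity paths in parallel between them.
R_inner = 0.019/(0.588×4.09) = 0.0079 K/W
R_stud  = 0.125/(46.6×0.11×4.09) = 0.005962 K/W
R_cav   = 0.125/(0.0394×0.89×4.09) = 0.8716 K/W
1/R_core = 1/R_stud + 1/R_cav → R_core = 0.005922 K/W
R_outer = 0.014/(0.75×4.09) = 0.004564 K/W
R_total = 0.01839 K/W
Q = ΔT/R_total = 36/0.01839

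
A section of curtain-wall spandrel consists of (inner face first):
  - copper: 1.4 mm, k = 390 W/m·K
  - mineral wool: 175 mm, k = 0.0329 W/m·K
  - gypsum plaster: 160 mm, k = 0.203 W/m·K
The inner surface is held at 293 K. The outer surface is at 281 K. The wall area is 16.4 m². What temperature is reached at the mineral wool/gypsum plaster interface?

Using the resistance-network approach (series):
R_copper = L/(kA) = 0.0014/(390×16.4) = 2.189×10^-7 K/W
R_mineral wool = L/(kA) = 0.175/(0.0329×16.4) = 0.3243 K/W
R_gypsum plaster = L/(kA) = 0.16/(0.203×16.4) = 0.04806 K/W
R_total = 0.3724 K/W;  Q = ΔT/R_total = 12/0.3724 = 32.22 W
T_interface = T_inner − Q·ΣR(inner→interface) = 293 − 32.2×0.3243

T ≈ 283 K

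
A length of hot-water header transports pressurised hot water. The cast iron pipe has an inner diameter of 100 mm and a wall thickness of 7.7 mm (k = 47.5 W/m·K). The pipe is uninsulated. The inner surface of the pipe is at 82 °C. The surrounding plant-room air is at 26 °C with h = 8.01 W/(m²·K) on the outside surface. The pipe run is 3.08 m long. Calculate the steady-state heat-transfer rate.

Q ≈ 500 W

Cylindrical conduction, so R = ln(r₂/r₁)/(2πkL) per layer, in series:
R_cast iron pipe wall = ln(57.7/50)/(2π×47.5×3.08) = 1.558×10^-4 K/W
R_outer film = 1/(h_o·2πr_oL) = 1/(8.01×2π×0.0577×3.08) = 0.1118 K/W
R_total = 0.112 K/W
Q = ΔT/R_total = 56/0.112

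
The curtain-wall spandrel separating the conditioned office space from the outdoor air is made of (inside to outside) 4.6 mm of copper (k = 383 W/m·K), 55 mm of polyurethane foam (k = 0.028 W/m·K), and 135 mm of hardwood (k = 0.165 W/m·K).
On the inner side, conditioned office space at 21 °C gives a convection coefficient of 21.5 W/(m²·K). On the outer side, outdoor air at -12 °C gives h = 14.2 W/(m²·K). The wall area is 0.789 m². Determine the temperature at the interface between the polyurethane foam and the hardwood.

Series thermal resistances:
R_inner film = 1/(h_i·A) = 1/(21.5×0.789) = 0.05895 K/W
R_copper = L/(kA) = 0.0046/(383×0.789) = 1.522×10^-5 K/W
R_polyurethane foam = L/(kA) = 0.055/(0.028×0.789) = 2.49 K/W
R_hardwood = L/(kA) = 0.135/(0.165×0.789) = 1.037 K/W
R_outer film = 1/(h_o·A) = 1/(14.2×0.789) = 0.08926 K/W
R_total = 3.675 K/W;  Q = ΔT/R_total = 33/3.675 = 8.98 W
T_interface = T_inner − Q·ΣR(inner→interface) = 21 − 8.98×2.549

T ≈ -1.89 °C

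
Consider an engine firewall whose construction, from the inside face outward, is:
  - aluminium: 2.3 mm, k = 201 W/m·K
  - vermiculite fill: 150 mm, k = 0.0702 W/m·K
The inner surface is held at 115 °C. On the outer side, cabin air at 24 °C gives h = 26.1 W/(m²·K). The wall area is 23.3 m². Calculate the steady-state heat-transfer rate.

Using the resistance-network approach (series):
R_aluminium = L/(kA) = 0.0023/(201×23.3) = 4.911×10^-7 K/W
R_vermiculite fill = L/(kA) = 0.15/(0.0702×23.3) = 0.09171 K/W
R_outer film = 1/(h_o·A) = 1/(26.1×23.3) = 0.001644 K/W
R_total = 0.09335 K/W
Q = ΔT / R_total = 91 / 0.09335

Q ≈ 975 W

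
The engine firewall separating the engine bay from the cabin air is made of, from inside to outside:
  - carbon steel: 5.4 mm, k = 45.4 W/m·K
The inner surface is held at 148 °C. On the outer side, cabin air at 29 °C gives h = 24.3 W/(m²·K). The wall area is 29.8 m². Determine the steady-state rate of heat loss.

Series thermal resistances:
R_carbon steel = L/(kA) = 0.0054/(45.4×29.8) = 3.991×10^-6 K/W
R_outer film = 1/(h_o·A) = 1/(24.3×29.8) = 0.001381 K/W
R_total = 0.001385 K/W
Q = ΔT / R_total = 119 / 0.001385

Q ≈ 85900 W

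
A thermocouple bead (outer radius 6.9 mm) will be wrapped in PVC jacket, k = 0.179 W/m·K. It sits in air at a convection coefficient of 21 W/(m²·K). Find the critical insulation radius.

For a sphere r_cr = 2k/h = 2×0.179/21
r_cr = 17 mm; since the bare radius (6.9 mm) is below r_cr, adding a thin layer of insulation will *increase* heat loss.

r_cr ≈ 17 mm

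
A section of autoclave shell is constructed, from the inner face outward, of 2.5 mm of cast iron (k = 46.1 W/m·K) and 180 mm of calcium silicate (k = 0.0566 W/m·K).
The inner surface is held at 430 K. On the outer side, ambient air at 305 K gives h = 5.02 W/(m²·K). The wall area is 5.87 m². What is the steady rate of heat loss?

Treating each layer as a thermal resistance in series:
R_cast iron = L/(kA) = 0.0025/(46.1×5.87) = 9.238×10^-6 K/W
R_calcium silicate = L/(kA) = 0.18/(0.0566×5.87) = 0.5418 K/W
R_outer film = 1/(h_o·A) = 1/(5.02×5.87) = 0.03394 K/W
R_total = 0.5757 K/W
Q = ΔT / R_total = 125 / 0.5757

Q ≈ 217 W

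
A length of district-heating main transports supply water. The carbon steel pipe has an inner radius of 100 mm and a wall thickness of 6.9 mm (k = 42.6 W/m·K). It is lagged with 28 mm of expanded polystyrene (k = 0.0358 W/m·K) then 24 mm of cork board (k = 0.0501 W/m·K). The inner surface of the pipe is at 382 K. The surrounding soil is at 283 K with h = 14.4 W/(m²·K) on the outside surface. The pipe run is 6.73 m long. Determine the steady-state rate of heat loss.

Q ≈ 410 W

Cylindrical conduction, so R = ln(r₂/r₁)/(2πkL) per layer, in series:
R_carbon steel pipe wall = ln(106.9/100)/(2π×42.6×6.73) = 3.704×10^-5 K/W
R_expanded polystyrene = ln(134.9/106.9)/(2π×0.0358×6.73) = 0.1537 K/W
R_cork board = ln(158.9/134.9)/(2π×0.0501×6.73) = 0.07729 K/W
R_outer film = 1/(h_o·2πr_oL) = 1/(14.4×2π×0.1589×6.73) = 0.01034 K/W
R_total = 0.2413 K/W
Q = ΔT/R_total = 99/0.2413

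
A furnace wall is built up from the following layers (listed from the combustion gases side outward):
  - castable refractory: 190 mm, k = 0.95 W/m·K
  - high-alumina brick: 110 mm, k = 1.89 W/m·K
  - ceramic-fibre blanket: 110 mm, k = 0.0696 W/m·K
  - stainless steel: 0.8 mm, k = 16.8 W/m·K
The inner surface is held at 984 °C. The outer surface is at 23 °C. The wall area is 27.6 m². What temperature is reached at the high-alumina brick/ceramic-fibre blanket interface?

Thermal resistances in series:
R_castable refractory = L/(kA) = 0.19/(0.95×27.6) = 0.007246 K/W
R_high-alumina brick = L/(kA) = 0.11/(1.89×27.6) = 0.002109 K/W
R_ceramic-fibre blanket = L/(kA) = 0.11/(0.0696×27.6) = 0.05726 K/W
R_stainless steel = L/(kA) = 0.0008/(16.8×27.6) = 1.725×10^-6 K/W
R_total = 0.06662 K/W;  Q = ΔT/R_total = 961/0.06662 = 14430 W
T_interface = T_inner − Q·ΣR(inner→interface) = 984 − 14400×0.009355

T ≈ 849 °C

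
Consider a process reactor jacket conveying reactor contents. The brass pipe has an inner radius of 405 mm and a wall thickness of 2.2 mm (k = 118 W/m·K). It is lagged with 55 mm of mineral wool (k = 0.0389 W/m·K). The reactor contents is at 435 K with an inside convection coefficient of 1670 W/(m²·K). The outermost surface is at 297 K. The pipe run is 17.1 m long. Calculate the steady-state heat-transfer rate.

Radial resistances (cylindrical: R_cond = ln(r_o/r_i)/(2πkL), R_conv = 1/(h·2πrL)):
R_inner film = 1/(h_i·2πr₁L) = 1/(1670×2π×0.405×17.1) = 1.376×10^-5 K/W
R_brass pipe wall = ln(407.2/405)/(2π×118×17.1) = 4.273×10^-7 K/W
R_mineral wool = ln(462.2/407.2)/(2π×0.0389×17.1) = 0.03031 K/W
R_total = 0.03033 K/W
Q = ΔT/R_total = 138/0.03033

Q ≈ 4550 W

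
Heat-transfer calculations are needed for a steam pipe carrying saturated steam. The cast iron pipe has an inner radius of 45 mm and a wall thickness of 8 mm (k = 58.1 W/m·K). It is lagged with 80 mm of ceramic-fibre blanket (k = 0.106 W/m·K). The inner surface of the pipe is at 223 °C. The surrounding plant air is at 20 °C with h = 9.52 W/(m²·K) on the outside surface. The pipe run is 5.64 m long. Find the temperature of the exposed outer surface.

T ≈ 36.9 °C

For a radial system each layer contributes R = ln(r_out/r_in)/(2πkL); films add R = 1/(hA).
R_cast iron pipe wall = ln(53/45)/(2π×58.1×5.64) = 7.947×10^-5 K/W
R_ceramic-fibre blanket = ln(133/53)/(2π×0.106×5.64) = 0.2449 K/W
R_outer film = 1/(h_o·2πr_oL) = 1/(9.52×2π×0.133×5.64) = 0.02229 K/W
R_total = 0.2673 K/W
Q = ΔT/R_total = 203/0.2673
Q = 759 W
T_interface = T_inner − Q·ΣR(inner→interface) = 223 − 759×0.245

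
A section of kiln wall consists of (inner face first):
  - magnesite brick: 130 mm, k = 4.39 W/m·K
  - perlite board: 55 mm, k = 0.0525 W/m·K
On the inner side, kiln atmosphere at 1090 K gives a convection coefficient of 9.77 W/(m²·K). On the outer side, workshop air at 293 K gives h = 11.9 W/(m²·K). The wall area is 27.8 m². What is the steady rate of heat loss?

Using the resistance-network approach (series):
R_inner film = 1/(h_i·A) = 1/(9.77×27.8) = 0.003682 K/W
R_magnesite brick = L/(kA) = 0.13/(4.39×27.8) = 0.001065 K/W
R_perlite board = L/(kA) = 0.055/(0.0525×27.8) = 0.03768 K/W
R_outer film = 1/(h_o·A) = 1/(11.9×27.8) = 0.003023 K/W
R_total = 0.04545 K/W
Q = ΔT / R_total = 797 / 0.04545

Q ≈ 17500 W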